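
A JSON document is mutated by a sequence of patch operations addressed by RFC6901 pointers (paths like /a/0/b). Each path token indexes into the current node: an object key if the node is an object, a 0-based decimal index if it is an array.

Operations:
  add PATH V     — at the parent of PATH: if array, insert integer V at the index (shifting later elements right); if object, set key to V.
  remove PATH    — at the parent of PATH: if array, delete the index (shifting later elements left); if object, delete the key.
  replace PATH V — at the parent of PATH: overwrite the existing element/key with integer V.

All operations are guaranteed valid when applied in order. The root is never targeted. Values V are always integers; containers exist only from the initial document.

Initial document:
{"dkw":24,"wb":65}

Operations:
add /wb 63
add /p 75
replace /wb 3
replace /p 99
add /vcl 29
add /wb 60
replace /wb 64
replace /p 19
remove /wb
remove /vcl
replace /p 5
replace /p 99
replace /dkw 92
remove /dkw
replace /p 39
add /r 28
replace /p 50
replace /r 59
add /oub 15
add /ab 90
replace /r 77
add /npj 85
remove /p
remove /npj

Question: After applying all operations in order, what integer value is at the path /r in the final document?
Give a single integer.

After op 1 (add /wb 63): {"dkw":24,"wb":63}
After op 2 (add /p 75): {"dkw":24,"p":75,"wb":63}
After op 3 (replace /wb 3): {"dkw":24,"p":75,"wb":3}
After op 4 (replace /p 99): {"dkw":24,"p":99,"wb":3}
After op 5 (add /vcl 29): {"dkw":24,"p":99,"vcl":29,"wb":3}
After op 6 (add /wb 60): {"dkw":24,"p":99,"vcl":29,"wb":60}
After op 7 (replace /wb 64): {"dkw":24,"p":99,"vcl":29,"wb":64}
After op 8 (replace /p 19): {"dkw":24,"p":19,"vcl":29,"wb":64}
After op 9 (remove /wb): {"dkw":24,"p":19,"vcl":29}
After op 10 (remove /vcl): {"dkw":24,"p":19}
After op 11 (replace /p 5): {"dkw":24,"p":5}
After op 12 (replace /p 99): {"dkw":24,"p":99}
After op 13 (replace /dkw 92): {"dkw":92,"p":99}
After op 14 (remove /dkw): {"p":99}
After op 15 (replace /p 39): {"p":39}
After op 16 (add /r 28): {"p":39,"r":28}
After op 17 (replace /p 50): {"p":50,"r":28}
After op 18 (replace /r 59): {"p":50,"r":59}
After op 19 (add /oub 15): {"oub":15,"p":50,"r":59}
After op 20 (add /ab 90): {"ab":90,"oub":15,"p":50,"r":59}
After op 21 (replace /r 77): {"ab":90,"oub":15,"p":50,"r":77}
After op 22 (add /npj 85): {"ab":90,"npj":85,"oub":15,"p":50,"r":77}
After op 23 (remove /p): {"ab":90,"npj":85,"oub":15,"r":77}
After op 24 (remove /npj): {"ab":90,"oub":15,"r":77}
Value at /r: 77

Answer: 77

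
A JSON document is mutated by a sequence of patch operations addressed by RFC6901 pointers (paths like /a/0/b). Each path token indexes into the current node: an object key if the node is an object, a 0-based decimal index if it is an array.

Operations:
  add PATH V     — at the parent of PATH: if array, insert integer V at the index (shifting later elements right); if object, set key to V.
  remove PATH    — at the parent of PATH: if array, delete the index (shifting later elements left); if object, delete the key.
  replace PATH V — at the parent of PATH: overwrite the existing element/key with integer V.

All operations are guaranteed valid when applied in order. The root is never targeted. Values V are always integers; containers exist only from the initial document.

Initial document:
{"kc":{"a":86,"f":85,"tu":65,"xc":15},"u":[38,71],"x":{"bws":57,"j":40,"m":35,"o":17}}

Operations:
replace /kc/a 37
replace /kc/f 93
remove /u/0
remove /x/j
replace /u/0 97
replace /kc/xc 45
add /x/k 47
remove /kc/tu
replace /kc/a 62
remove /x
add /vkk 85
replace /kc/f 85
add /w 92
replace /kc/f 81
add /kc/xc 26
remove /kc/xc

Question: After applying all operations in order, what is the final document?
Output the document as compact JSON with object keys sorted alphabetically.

After op 1 (replace /kc/a 37): {"kc":{"a":37,"f":85,"tu":65,"xc":15},"u":[38,71],"x":{"bws":57,"j":40,"m":35,"o":17}}
After op 2 (replace /kc/f 93): {"kc":{"a":37,"f":93,"tu":65,"xc":15},"u":[38,71],"x":{"bws":57,"j":40,"m":35,"o":17}}
After op 3 (remove /u/0): {"kc":{"a":37,"f":93,"tu":65,"xc":15},"u":[71],"x":{"bws":57,"j":40,"m":35,"o":17}}
After op 4 (remove /x/j): {"kc":{"a":37,"f":93,"tu":65,"xc":15},"u":[71],"x":{"bws":57,"m":35,"o":17}}
After op 5 (replace /u/0 97): {"kc":{"a":37,"f":93,"tu":65,"xc":15},"u":[97],"x":{"bws":57,"m":35,"o":17}}
After op 6 (replace /kc/xc 45): {"kc":{"a":37,"f":93,"tu":65,"xc":45},"u":[97],"x":{"bws":57,"m":35,"o":17}}
After op 7 (add /x/k 47): {"kc":{"a":37,"f":93,"tu":65,"xc":45},"u":[97],"x":{"bws":57,"k":47,"m":35,"o":17}}
After op 8 (remove /kc/tu): {"kc":{"a":37,"f":93,"xc":45},"u":[97],"x":{"bws":57,"k":47,"m":35,"o":17}}
After op 9 (replace /kc/a 62): {"kc":{"a":62,"f":93,"xc":45},"u":[97],"x":{"bws":57,"k":47,"m":35,"o":17}}
After op 10 (remove /x): {"kc":{"a":62,"f":93,"xc":45},"u":[97]}
After op 11 (add /vkk 85): {"kc":{"a":62,"f":93,"xc":45},"u":[97],"vkk":85}
After op 12 (replace /kc/f 85): {"kc":{"a":62,"f":85,"xc":45},"u":[97],"vkk":85}
After op 13 (add /w 92): {"kc":{"a":62,"f":85,"xc":45},"u":[97],"vkk":85,"w":92}
After op 14 (replace /kc/f 81): {"kc":{"a":62,"f":81,"xc":45},"u":[97],"vkk":85,"w":92}
After op 15 (add /kc/xc 26): {"kc":{"a":62,"f":81,"xc":26},"u":[97],"vkk":85,"w":92}
After op 16 (remove /kc/xc): {"kc":{"a":62,"f":81},"u":[97],"vkk":85,"w":92}

Answer: {"kc":{"a":62,"f":81},"u":[97],"vkk":85,"w":92}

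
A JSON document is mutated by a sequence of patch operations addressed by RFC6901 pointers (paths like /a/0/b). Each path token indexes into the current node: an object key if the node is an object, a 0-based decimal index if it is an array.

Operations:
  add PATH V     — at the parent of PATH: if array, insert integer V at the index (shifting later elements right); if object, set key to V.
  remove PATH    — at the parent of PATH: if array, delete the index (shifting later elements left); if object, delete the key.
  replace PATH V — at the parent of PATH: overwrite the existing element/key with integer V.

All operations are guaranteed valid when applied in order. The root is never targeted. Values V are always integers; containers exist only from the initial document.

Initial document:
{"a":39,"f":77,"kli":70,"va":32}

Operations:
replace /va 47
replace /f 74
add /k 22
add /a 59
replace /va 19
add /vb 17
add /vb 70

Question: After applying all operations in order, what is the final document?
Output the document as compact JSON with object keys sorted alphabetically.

Answer: {"a":59,"f":74,"k":22,"kli":70,"va":19,"vb":70}

Derivation:
After op 1 (replace /va 47): {"a":39,"f":77,"kli":70,"va":47}
After op 2 (replace /f 74): {"a":39,"f":74,"kli":70,"va":47}
After op 3 (add /k 22): {"a":39,"f":74,"k":22,"kli":70,"va":47}
After op 4 (add /a 59): {"a":59,"f":74,"k":22,"kli":70,"va":47}
After op 5 (replace /va 19): {"a":59,"f":74,"k":22,"kli":70,"va":19}
After op 6 (add /vb 17): {"a":59,"f":74,"k":22,"kli":70,"va":19,"vb":17}
After op 7 (add /vb 70): {"a":59,"f":74,"k":22,"kli":70,"va":19,"vb":70}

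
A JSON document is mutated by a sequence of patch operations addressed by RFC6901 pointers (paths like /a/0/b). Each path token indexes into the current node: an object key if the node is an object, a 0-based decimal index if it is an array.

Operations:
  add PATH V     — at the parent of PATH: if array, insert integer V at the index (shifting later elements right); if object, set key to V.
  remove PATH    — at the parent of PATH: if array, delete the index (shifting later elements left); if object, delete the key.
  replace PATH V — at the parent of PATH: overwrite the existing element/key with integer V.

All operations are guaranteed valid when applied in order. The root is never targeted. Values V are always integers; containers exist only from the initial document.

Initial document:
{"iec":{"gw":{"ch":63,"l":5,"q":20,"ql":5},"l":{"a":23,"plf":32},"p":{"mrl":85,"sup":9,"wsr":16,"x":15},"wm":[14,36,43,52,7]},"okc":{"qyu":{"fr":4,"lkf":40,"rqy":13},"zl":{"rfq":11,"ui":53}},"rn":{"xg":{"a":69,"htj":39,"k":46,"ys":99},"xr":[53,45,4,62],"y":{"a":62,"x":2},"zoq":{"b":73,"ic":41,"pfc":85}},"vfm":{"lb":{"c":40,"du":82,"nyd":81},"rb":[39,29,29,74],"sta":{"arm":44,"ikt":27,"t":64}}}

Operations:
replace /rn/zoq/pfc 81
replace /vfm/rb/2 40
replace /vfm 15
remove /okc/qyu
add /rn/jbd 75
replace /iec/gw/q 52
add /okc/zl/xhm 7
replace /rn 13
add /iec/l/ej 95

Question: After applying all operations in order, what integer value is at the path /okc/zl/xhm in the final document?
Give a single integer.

After op 1 (replace /rn/zoq/pfc 81): {"iec":{"gw":{"ch":63,"l":5,"q":20,"ql":5},"l":{"a":23,"plf":32},"p":{"mrl":85,"sup":9,"wsr":16,"x":15},"wm":[14,36,43,52,7]},"okc":{"qyu":{"fr":4,"lkf":40,"rqy":13},"zl":{"rfq":11,"ui":53}},"rn":{"xg":{"a":69,"htj":39,"k":46,"ys":99},"xr":[53,45,4,62],"y":{"a":62,"x":2},"zoq":{"b":73,"ic":41,"pfc":81}},"vfm":{"lb":{"c":40,"du":82,"nyd":81},"rb":[39,29,29,74],"sta":{"arm":44,"ikt":27,"t":64}}}
After op 2 (replace /vfm/rb/2 40): {"iec":{"gw":{"ch":63,"l":5,"q":20,"ql":5},"l":{"a":23,"plf":32},"p":{"mrl":85,"sup":9,"wsr":16,"x":15},"wm":[14,36,43,52,7]},"okc":{"qyu":{"fr":4,"lkf":40,"rqy":13},"zl":{"rfq":11,"ui":53}},"rn":{"xg":{"a":69,"htj":39,"k":46,"ys":99},"xr":[53,45,4,62],"y":{"a":62,"x":2},"zoq":{"b":73,"ic":41,"pfc":81}},"vfm":{"lb":{"c":40,"du":82,"nyd":81},"rb":[39,29,40,74],"sta":{"arm":44,"ikt":27,"t":64}}}
After op 3 (replace /vfm 15): {"iec":{"gw":{"ch":63,"l":5,"q":20,"ql":5},"l":{"a":23,"plf":32},"p":{"mrl":85,"sup":9,"wsr":16,"x":15},"wm":[14,36,43,52,7]},"okc":{"qyu":{"fr":4,"lkf":40,"rqy":13},"zl":{"rfq":11,"ui":53}},"rn":{"xg":{"a":69,"htj":39,"k":46,"ys":99},"xr":[53,45,4,62],"y":{"a":62,"x":2},"zoq":{"b":73,"ic":41,"pfc":81}},"vfm":15}
After op 4 (remove /okc/qyu): {"iec":{"gw":{"ch":63,"l":5,"q":20,"ql":5},"l":{"a":23,"plf":32},"p":{"mrl":85,"sup":9,"wsr":16,"x":15},"wm":[14,36,43,52,7]},"okc":{"zl":{"rfq":11,"ui":53}},"rn":{"xg":{"a":69,"htj":39,"k":46,"ys":99},"xr":[53,45,4,62],"y":{"a":62,"x":2},"zoq":{"b":73,"ic":41,"pfc":81}},"vfm":15}
After op 5 (add /rn/jbd 75): {"iec":{"gw":{"ch":63,"l":5,"q":20,"ql":5},"l":{"a":23,"plf":32},"p":{"mrl":85,"sup":9,"wsr":16,"x":15},"wm":[14,36,43,52,7]},"okc":{"zl":{"rfq":11,"ui":53}},"rn":{"jbd":75,"xg":{"a":69,"htj":39,"k":46,"ys":99},"xr":[53,45,4,62],"y":{"a":62,"x":2},"zoq":{"b":73,"ic":41,"pfc":81}},"vfm":15}
After op 6 (replace /iec/gw/q 52): {"iec":{"gw":{"ch":63,"l":5,"q":52,"ql":5},"l":{"a":23,"plf":32},"p":{"mrl":85,"sup":9,"wsr":16,"x":15},"wm":[14,36,43,52,7]},"okc":{"zl":{"rfq":11,"ui":53}},"rn":{"jbd":75,"xg":{"a":69,"htj":39,"k":46,"ys":99},"xr":[53,45,4,62],"y":{"a":62,"x":2},"zoq":{"b":73,"ic":41,"pfc":81}},"vfm":15}
After op 7 (add /okc/zl/xhm 7): {"iec":{"gw":{"ch":63,"l":5,"q":52,"ql":5},"l":{"a":23,"plf":32},"p":{"mrl":85,"sup":9,"wsr":16,"x":15},"wm":[14,36,43,52,7]},"okc":{"zl":{"rfq":11,"ui":53,"xhm":7}},"rn":{"jbd":75,"xg":{"a":69,"htj":39,"k":46,"ys":99},"xr":[53,45,4,62],"y":{"a":62,"x":2},"zoq":{"b":73,"ic":41,"pfc":81}},"vfm":15}
After op 8 (replace /rn 13): {"iec":{"gw":{"ch":63,"l":5,"q":52,"ql":5},"l":{"a":23,"plf":32},"p":{"mrl":85,"sup":9,"wsr":16,"x":15},"wm":[14,36,43,52,7]},"okc":{"zl":{"rfq":11,"ui":53,"xhm":7}},"rn":13,"vfm":15}
After op 9 (add /iec/l/ej 95): {"iec":{"gw":{"ch":63,"l":5,"q":52,"ql":5},"l":{"a":23,"ej":95,"plf":32},"p":{"mrl":85,"sup":9,"wsr":16,"x":15},"wm":[14,36,43,52,7]},"okc":{"zl":{"rfq":11,"ui":53,"xhm":7}},"rn":13,"vfm":15}
Value at /okc/zl/xhm: 7

Answer: 7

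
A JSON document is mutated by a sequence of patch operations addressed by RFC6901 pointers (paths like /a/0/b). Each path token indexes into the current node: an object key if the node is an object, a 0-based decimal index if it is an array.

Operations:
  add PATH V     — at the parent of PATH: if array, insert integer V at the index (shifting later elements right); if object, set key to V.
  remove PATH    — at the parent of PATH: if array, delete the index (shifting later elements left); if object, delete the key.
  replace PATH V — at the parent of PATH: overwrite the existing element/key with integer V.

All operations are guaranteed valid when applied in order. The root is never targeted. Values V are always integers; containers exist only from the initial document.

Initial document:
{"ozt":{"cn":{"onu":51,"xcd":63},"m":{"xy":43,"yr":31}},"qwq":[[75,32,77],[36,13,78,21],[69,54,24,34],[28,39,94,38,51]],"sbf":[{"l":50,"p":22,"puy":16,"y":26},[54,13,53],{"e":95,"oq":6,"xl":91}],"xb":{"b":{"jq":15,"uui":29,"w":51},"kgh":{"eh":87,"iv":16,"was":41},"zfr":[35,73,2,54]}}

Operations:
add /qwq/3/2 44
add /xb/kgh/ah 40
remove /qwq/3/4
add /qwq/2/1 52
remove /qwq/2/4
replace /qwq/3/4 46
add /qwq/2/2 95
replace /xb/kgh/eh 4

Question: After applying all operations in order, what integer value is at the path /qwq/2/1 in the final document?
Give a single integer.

Answer: 52

Derivation:
After op 1 (add /qwq/3/2 44): {"ozt":{"cn":{"onu":51,"xcd":63},"m":{"xy":43,"yr":31}},"qwq":[[75,32,77],[36,13,78,21],[69,54,24,34],[28,39,44,94,38,51]],"sbf":[{"l":50,"p":22,"puy":16,"y":26},[54,13,53],{"e":95,"oq":6,"xl":91}],"xb":{"b":{"jq":15,"uui":29,"w":51},"kgh":{"eh":87,"iv":16,"was":41},"zfr":[35,73,2,54]}}
After op 2 (add /xb/kgh/ah 40): {"ozt":{"cn":{"onu":51,"xcd":63},"m":{"xy":43,"yr":31}},"qwq":[[75,32,77],[36,13,78,21],[69,54,24,34],[28,39,44,94,38,51]],"sbf":[{"l":50,"p":22,"puy":16,"y":26},[54,13,53],{"e":95,"oq":6,"xl":91}],"xb":{"b":{"jq":15,"uui":29,"w":51},"kgh":{"ah":40,"eh":87,"iv":16,"was":41},"zfr":[35,73,2,54]}}
After op 3 (remove /qwq/3/4): {"ozt":{"cn":{"onu":51,"xcd":63},"m":{"xy":43,"yr":31}},"qwq":[[75,32,77],[36,13,78,21],[69,54,24,34],[28,39,44,94,51]],"sbf":[{"l":50,"p":22,"puy":16,"y":26},[54,13,53],{"e":95,"oq":6,"xl":91}],"xb":{"b":{"jq":15,"uui":29,"w":51},"kgh":{"ah":40,"eh":87,"iv":16,"was":41},"zfr":[35,73,2,54]}}
After op 4 (add /qwq/2/1 52): {"ozt":{"cn":{"onu":51,"xcd":63},"m":{"xy":43,"yr":31}},"qwq":[[75,32,77],[36,13,78,21],[69,52,54,24,34],[28,39,44,94,51]],"sbf":[{"l":50,"p":22,"puy":16,"y":26},[54,13,53],{"e":95,"oq":6,"xl":91}],"xb":{"b":{"jq":15,"uui":29,"w":51},"kgh":{"ah":40,"eh":87,"iv":16,"was":41},"zfr":[35,73,2,54]}}
After op 5 (remove /qwq/2/4): {"ozt":{"cn":{"onu":51,"xcd":63},"m":{"xy":43,"yr":31}},"qwq":[[75,32,77],[36,13,78,21],[69,52,54,24],[28,39,44,94,51]],"sbf":[{"l":50,"p":22,"puy":16,"y":26},[54,13,53],{"e":95,"oq":6,"xl":91}],"xb":{"b":{"jq":15,"uui":29,"w":51},"kgh":{"ah":40,"eh":87,"iv":16,"was":41},"zfr":[35,73,2,54]}}
After op 6 (replace /qwq/3/4 46): {"ozt":{"cn":{"onu":51,"xcd":63},"m":{"xy":43,"yr":31}},"qwq":[[75,32,77],[36,13,78,21],[69,52,54,24],[28,39,44,94,46]],"sbf":[{"l":50,"p":22,"puy":16,"y":26},[54,13,53],{"e":95,"oq":6,"xl":91}],"xb":{"b":{"jq":15,"uui":29,"w":51},"kgh":{"ah":40,"eh":87,"iv":16,"was":41},"zfr":[35,73,2,54]}}
After op 7 (add /qwq/2/2 95): {"ozt":{"cn":{"onu":51,"xcd":63},"m":{"xy":43,"yr":31}},"qwq":[[75,32,77],[36,13,78,21],[69,52,95,54,24],[28,39,44,94,46]],"sbf":[{"l":50,"p":22,"puy":16,"y":26},[54,13,53],{"e":95,"oq":6,"xl":91}],"xb":{"b":{"jq":15,"uui":29,"w":51},"kgh":{"ah":40,"eh":87,"iv":16,"was":41},"zfr":[35,73,2,54]}}
After op 8 (replace /xb/kgh/eh 4): {"ozt":{"cn":{"onu":51,"xcd":63},"m":{"xy":43,"yr":31}},"qwq":[[75,32,77],[36,13,78,21],[69,52,95,54,24],[28,39,44,94,46]],"sbf":[{"l":50,"p":22,"puy":16,"y":26},[54,13,53],{"e":95,"oq":6,"xl":91}],"xb":{"b":{"jq":15,"uui":29,"w":51},"kgh":{"ah":40,"eh":4,"iv":16,"was":41},"zfr":[35,73,2,54]}}
Value at /qwq/2/1: 52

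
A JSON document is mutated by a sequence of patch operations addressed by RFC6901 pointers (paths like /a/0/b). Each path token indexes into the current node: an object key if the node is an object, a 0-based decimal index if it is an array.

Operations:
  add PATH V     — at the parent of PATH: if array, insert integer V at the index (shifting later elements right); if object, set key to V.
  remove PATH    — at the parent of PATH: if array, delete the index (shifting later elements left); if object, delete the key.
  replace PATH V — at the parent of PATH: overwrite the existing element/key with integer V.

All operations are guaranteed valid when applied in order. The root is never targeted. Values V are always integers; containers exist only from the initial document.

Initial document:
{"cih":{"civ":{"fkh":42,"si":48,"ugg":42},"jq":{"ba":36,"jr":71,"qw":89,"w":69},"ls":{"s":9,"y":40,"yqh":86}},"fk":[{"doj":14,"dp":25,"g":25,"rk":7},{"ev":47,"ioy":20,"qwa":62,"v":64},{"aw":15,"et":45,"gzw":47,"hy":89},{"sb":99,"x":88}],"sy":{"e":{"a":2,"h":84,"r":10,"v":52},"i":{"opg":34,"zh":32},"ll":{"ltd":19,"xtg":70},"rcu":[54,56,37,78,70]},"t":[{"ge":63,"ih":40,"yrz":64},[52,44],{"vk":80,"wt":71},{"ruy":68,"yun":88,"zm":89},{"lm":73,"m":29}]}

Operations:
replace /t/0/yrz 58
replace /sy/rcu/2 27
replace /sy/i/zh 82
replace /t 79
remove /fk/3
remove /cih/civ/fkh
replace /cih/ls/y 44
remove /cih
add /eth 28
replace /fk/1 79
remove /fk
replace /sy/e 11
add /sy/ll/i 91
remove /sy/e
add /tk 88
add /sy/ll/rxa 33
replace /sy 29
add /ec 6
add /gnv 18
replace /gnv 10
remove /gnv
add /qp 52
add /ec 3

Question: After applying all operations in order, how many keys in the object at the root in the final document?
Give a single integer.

After op 1 (replace /t/0/yrz 58): {"cih":{"civ":{"fkh":42,"si":48,"ugg":42},"jq":{"ba":36,"jr":71,"qw":89,"w":69},"ls":{"s":9,"y":40,"yqh":86}},"fk":[{"doj":14,"dp":25,"g":25,"rk":7},{"ev":47,"ioy":20,"qwa":62,"v":64},{"aw":15,"et":45,"gzw":47,"hy":89},{"sb":99,"x":88}],"sy":{"e":{"a":2,"h":84,"r":10,"v":52},"i":{"opg":34,"zh":32},"ll":{"ltd":19,"xtg":70},"rcu":[54,56,37,78,70]},"t":[{"ge":63,"ih":40,"yrz":58},[52,44],{"vk":80,"wt":71},{"ruy":68,"yun":88,"zm":89},{"lm":73,"m":29}]}
After op 2 (replace /sy/rcu/2 27): {"cih":{"civ":{"fkh":42,"si":48,"ugg":42},"jq":{"ba":36,"jr":71,"qw":89,"w":69},"ls":{"s":9,"y":40,"yqh":86}},"fk":[{"doj":14,"dp":25,"g":25,"rk":7},{"ev":47,"ioy":20,"qwa":62,"v":64},{"aw":15,"et":45,"gzw":47,"hy":89},{"sb":99,"x":88}],"sy":{"e":{"a":2,"h":84,"r":10,"v":52},"i":{"opg":34,"zh":32},"ll":{"ltd":19,"xtg":70},"rcu":[54,56,27,78,70]},"t":[{"ge":63,"ih":40,"yrz":58},[52,44],{"vk":80,"wt":71},{"ruy":68,"yun":88,"zm":89},{"lm":73,"m":29}]}
After op 3 (replace /sy/i/zh 82): {"cih":{"civ":{"fkh":42,"si":48,"ugg":42},"jq":{"ba":36,"jr":71,"qw":89,"w":69},"ls":{"s":9,"y":40,"yqh":86}},"fk":[{"doj":14,"dp":25,"g":25,"rk":7},{"ev":47,"ioy":20,"qwa":62,"v":64},{"aw":15,"et":45,"gzw":47,"hy":89},{"sb":99,"x":88}],"sy":{"e":{"a":2,"h":84,"r":10,"v":52},"i":{"opg":34,"zh":82},"ll":{"ltd":19,"xtg":70},"rcu":[54,56,27,78,70]},"t":[{"ge":63,"ih":40,"yrz":58},[52,44],{"vk":80,"wt":71},{"ruy":68,"yun":88,"zm":89},{"lm":73,"m":29}]}
After op 4 (replace /t 79): {"cih":{"civ":{"fkh":42,"si":48,"ugg":42},"jq":{"ba":36,"jr":71,"qw":89,"w":69},"ls":{"s":9,"y":40,"yqh":86}},"fk":[{"doj":14,"dp":25,"g":25,"rk":7},{"ev":47,"ioy":20,"qwa":62,"v":64},{"aw":15,"et":45,"gzw":47,"hy":89},{"sb":99,"x":88}],"sy":{"e":{"a":2,"h":84,"r":10,"v":52},"i":{"opg":34,"zh":82},"ll":{"ltd":19,"xtg":70},"rcu":[54,56,27,78,70]},"t":79}
After op 5 (remove /fk/3): {"cih":{"civ":{"fkh":42,"si":48,"ugg":42},"jq":{"ba":36,"jr":71,"qw":89,"w":69},"ls":{"s":9,"y":40,"yqh":86}},"fk":[{"doj":14,"dp":25,"g":25,"rk":7},{"ev":47,"ioy":20,"qwa":62,"v":64},{"aw":15,"et":45,"gzw":47,"hy":89}],"sy":{"e":{"a":2,"h":84,"r":10,"v":52},"i":{"opg":34,"zh":82},"ll":{"ltd":19,"xtg":70},"rcu":[54,56,27,78,70]},"t":79}
After op 6 (remove /cih/civ/fkh): {"cih":{"civ":{"si":48,"ugg":42},"jq":{"ba":36,"jr":71,"qw":89,"w":69},"ls":{"s":9,"y":40,"yqh":86}},"fk":[{"doj":14,"dp":25,"g":25,"rk":7},{"ev":47,"ioy":20,"qwa":62,"v":64},{"aw":15,"et":45,"gzw":47,"hy":89}],"sy":{"e":{"a":2,"h":84,"r":10,"v":52},"i":{"opg":34,"zh":82},"ll":{"ltd":19,"xtg":70},"rcu":[54,56,27,78,70]},"t":79}
After op 7 (replace /cih/ls/y 44): {"cih":{"civ":{"si":48,"ugg":42},"jq":{"ba":36,"jr":71,"qw":89,"w":69},"ls":{"s":9,"y":44,"yqh":86}},"fk":[{"doj":14,"dp":25,"g":25,"rk":7},{"ev":47,"ioy":20,"qwa":62,"v":64},{"aw":15,"et":45,"gzw":47,"hy":89}],"sy":{"e":{"a":2,"h":84,"r":10,"v":52},"i":{"opg":34,"zh":82},"ll":{"ltd":19,"xtg":70},"rcu":[54,56,27,78,70]},"t":79}
After op 8 (remove /cih): {"fk":[{"doj":14,"dp":25,"g":25,"rk":7},{"ev":47,"ioy":20,"qwa":62,"v":64},{"aw":15,"et":45,"gzw":47,"hy":89}],"sy":{"e":{"a":2,"h":84,"r":10,"v":52},"i":{"opg":34,"zh":82},"ll":{"ltd":19,"xtg":70},"rcu":[54,56,27,78,70]},"t":79}
After op 9 (add /eth 28): {"eth":28,"fk":[{"doj":14,"dp":25,"g":25,"rk":7},{"ev":47,"ioy":20,"qwa":62,"v":64},{"aw":15,"et":45,"gzw":47,"hy":89}],"sy":{"e":{"a":2,"h":84,"r":10,"v":52},"i":{"opg":34,"zh":82},"ll":{"ltd":19,"xtg":70},"rcu":[54,56,27,78,70]},"t":79}
After op 10 (replace /fk/1 79): {"eth":28,"fk":[{"doj":14,"dp":25,"g":25,"rk":7},79,{"aw":15,"et":45,"gzw":47,"hy":89}],"sy":{"e":{"a":2,"h":84,"r":10,"v":52},"i":{"opg":34,"zh":82},"ll":{"ltd":19,"xtg":70},"rcu":[54,56,27,78,70]},"t":79}
After op 11 (remove /fk): {"eth":28,"sy":{"e":{"a":2,"h":84,"r":10,"v":52},"i":{"opg":34,"zh":82},"ll":{"ltd":19,"xtg":70},"rcu":[54,56,27,78,70]},"t":79}
After op 12 (replace /sy/e 11): {"eth":28,"sy":{"e":11,"i":{"opg":34,"zh":82},"ll":{"ltd":19,"xtg":70},"rcu":[54,56,27,78,70]},"t":79}
After op 13 (add /sy/ll/i 91): {"eth":28,"sy":{"e":11,"i":{"opg":34,"zh":82},"ll":{"i":91,"ltd":19,"xtg":70},"rcu":[54,56,27,78,70]},"t":79}
After op 14 (remove /sy/e): {"eth":28,"sy":{"i":{"opg":34,"zh":82},"ll":{"i":91,"ltd":19,"xtg":70},"rcu":[54,56,27,78,70]},"t":79}
After op 15 (add /tk 88): {"eth":28,"sy":{"i":{"opg":34,"zh":82},"ll":{"i":91,"ltd":19,"xtg":70},"rcu":[54,56,27,78,70]},"t":79,"tk":88}
After op 16 (add /sy/ll/rxa 33): {"eth":28,"sy":{"i":{"opg":34,"zh":82},"ll":{"i":91,"ltd":19,"rxa":33,"xtg":70},"rcu":[54,56,27,78,70]},"t":79,"tk":88}
After op 17 (replace /sy 29): {"eth":28,"sy":29,"t":79,"tk":88}
After op 18 (add /ec 6): {"ec":6,"eth":28,"sy":29,"t":79,"tk":88}
After op 19 (add /gnv 18): {"ec":6,"eth":28,"gnv":18,"sy":29,"t":79,"tk":88}
After op 20 (replace /gnv 10): {"ec":6,"eth":28,"gnv":10,"sy":29,"t":79,"tk":88}
After op 21 (remove /gnv): {"ec":6,"eth":28,"sy":29,"t":79,"tk":88}
After op 22 (add /qp 52): {"ec":6,"eth":28,"qp":52,"sy":29,"t":79,"tk":88}
After op 23 (add /ec 3): {"ec":3,"eth":28,"qp":52,"sy":29,"t":79,"tk":88}
Size at the root: 6

Answer: 6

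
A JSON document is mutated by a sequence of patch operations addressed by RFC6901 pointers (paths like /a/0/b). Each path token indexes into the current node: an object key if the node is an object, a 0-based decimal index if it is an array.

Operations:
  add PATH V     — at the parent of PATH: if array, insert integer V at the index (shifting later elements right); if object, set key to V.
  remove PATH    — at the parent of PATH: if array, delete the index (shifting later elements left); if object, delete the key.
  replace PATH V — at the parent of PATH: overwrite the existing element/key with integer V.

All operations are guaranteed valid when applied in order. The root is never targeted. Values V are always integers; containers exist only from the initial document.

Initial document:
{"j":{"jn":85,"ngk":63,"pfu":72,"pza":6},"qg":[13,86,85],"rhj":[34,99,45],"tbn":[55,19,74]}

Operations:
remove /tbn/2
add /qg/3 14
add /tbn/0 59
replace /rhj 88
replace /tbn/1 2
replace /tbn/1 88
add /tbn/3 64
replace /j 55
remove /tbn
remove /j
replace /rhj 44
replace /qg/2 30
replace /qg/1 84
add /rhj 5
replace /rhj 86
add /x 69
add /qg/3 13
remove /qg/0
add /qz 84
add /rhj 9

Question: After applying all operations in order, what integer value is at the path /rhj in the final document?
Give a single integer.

Answer: 9

Derivation:
After op 1 (remove /tbn/2): {"j":{"jn":85,"ngk":63,"pfu":72,"pza":6},"qg":[13,86,85],"rhj":[34,99,45],"tbn":[55,19]}
After op 2 (add /qg/3 14): {"j":{"jn":85,"ngk":63,"pfu":72,"pza":6},"qg":[13,86,85,14],"rhj":[34,99,45],"tbn":[55,19]}
After op 3 (add /tbn/0 59): {"j":{"jn":85,"ngk":63,"pfu":72,"pza":6},"qg":[13,86,85,14],"rhj":[34,99,45],"tbn":[59,55,19]}
After op 4 (replace /rhj 88): {"j":{"jn":85,"ngk":63,"pfu":72,"pza":6},"qg":[13,86,85,14],"rhj":88,"tbn":[59,55,19]}
After op 5 (replace /tbn/1 2): {"j":{"jn":85,"ngk":63,"pfu":72,"pza":6},"qg":[13,86,85,14],"rhj":88,"tbn":[59,2,19]}
After op 6 (replace /tbn/1 88): {"j":{"jn":85,"ngk":63,"pfu":72,"pza":6},"qg":[13,86,85,14],"rhj":88,"tbn":[59,88,19]}
After op 7 (add /tbn/3 64): {"j":{"jn":85,"ngk":63,"pfu":72,"pza":6},"qg":[13,86,85,14],"rhj":88,"tbn":[59,88,19,64]}
After op 8 (replace /j 55): {"j":55,"qg":[13,86,85,14],"rhj":88,"tbn":[59,88,19,64]}
After op 9 (remove /tbn): {"j":55,"qg":[13,86,85,14],"rhj":88}
After op 10 (remove /j): {"qg":[13,86,85,14],"rhj":88}
After op 11 (replace /rhj 44): {"qg":[13,86,85,14],"rhj":44}
After op 12 (replace /qg/2 30): {"qg":[13,86,30,14],"rhj":44}
After op 13 (replace /qg/1 84): {"qg":[13,84,30,14],"rhj":44}
After op 14 (add /rhj 5): {"qg":[13,84,30,14],"rhj":5}
After op 15 (replace /rhj 86): {"qg":[13,84,30,14],"rhj":86}
After op 16 (add /x 69): {"qg":[13,84,30,14],"rhj":86,"x":69}
After op 17 (add /qg/3 13): {"qg":[13,84,30,13,14],"rhj":86,"x":69}
After op 18 (remove /qg/0): {"qg":[84,30,13,14],"rhj":86,"x":69}
After op 19 (add /qz 84): {"qg":[84,30,13,14],"qz":84,"rhj":86,"x":69}
After op 20 (add /rhj 9): {"qg":[84,30,13,14],"qz":84,"rhj":9,"x":69}
Value at /rhj: 9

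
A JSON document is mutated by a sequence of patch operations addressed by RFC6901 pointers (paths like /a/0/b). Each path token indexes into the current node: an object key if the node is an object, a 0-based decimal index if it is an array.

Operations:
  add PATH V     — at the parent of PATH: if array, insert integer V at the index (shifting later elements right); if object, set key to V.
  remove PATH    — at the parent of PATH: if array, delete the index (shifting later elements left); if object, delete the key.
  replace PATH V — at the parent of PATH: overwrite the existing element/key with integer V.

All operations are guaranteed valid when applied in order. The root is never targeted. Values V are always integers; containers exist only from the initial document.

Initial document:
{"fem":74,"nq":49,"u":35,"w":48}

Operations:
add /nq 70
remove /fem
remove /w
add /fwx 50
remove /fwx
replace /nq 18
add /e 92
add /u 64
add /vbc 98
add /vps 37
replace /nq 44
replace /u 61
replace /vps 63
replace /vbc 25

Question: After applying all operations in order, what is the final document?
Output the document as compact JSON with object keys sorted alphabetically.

After op 1 (add /nq 70): {"fem":74,"nq":70,"u":35,"w":48}
After op 2 (remove /fem): {"nq":70,"u":35,"w":48}
After op 3 (remove /w): {"nq":70,"u":35}
After op 4 (add /fwx 50): {"fwx":50,"nq":70,"u":35}
After op 5 (remove /fwx): {"nq":70,"u":35}
After op 6 (replace /nq 18): {"nq":18,"u":35}
After op 7 (add /e 92): {"e":92,"nq":18,"u":35}
After op 8 (add /u 64): {"e":92,"nq":18,"u":64}
After op 9 (add /vbc 98): {"e":92,"nq":18,"u":64,"vbc":98}
After op 10 (add /vps 37): {"e":92,"nq":18,"u":64,"vbc":98,"vps":37}
After op 11 (replace /nq 44): {"e":92,"nq":44,"u":64,"vbc":98,"vps":37}
After op 12 (replace /u 61): {"e":92,"nq":44,"u":61,"vbc":98,"vps":37}
After op 13 (replace /vps 63): {"e":92,"nq":44,"u":61,"vbc":98,"vps":63}
After op 14 (replace /vbc 25): {"e":92,"nq":44,"u":61,"vbc":25,"vps":63}

Answer: {"e":92,"nq":44,"u":61,"vbc":25,"vps":63}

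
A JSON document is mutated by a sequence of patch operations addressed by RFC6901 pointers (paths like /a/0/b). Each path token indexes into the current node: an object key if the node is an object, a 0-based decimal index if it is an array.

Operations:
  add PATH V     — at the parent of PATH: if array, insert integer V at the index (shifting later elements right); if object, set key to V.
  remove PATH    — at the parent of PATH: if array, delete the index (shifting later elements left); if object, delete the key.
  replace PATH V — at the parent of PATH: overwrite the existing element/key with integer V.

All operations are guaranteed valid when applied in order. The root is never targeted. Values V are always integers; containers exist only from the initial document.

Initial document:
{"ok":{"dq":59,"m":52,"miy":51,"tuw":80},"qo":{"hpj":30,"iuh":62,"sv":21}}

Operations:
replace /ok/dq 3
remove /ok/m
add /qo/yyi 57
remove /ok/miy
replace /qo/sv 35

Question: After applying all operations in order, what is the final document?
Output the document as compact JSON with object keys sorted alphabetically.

Answer: {"ok":{"dq":3,"tuw":80},"qo":{"hpj":30,"iuh":62,"sv":35,"yyi":57}}

Derivation:
After op 1 (replace /ok/dq 3): {"ok":{"dq":3,"m":52,"miy":51,"tuw":80},"qo":{"hpj":30,"iuh":62,"sv":21}}
After op 2 (remove /ok/m): {"ok":{"dq":3,"miy":51,"tuw":80},"qo":{"hpj":30,"iuh":62,"sv":21}}
After op 3 (add /qo/yyi 57): {"ok":{"dq":3,"miy":51,"tuw":80},"qo":{"hpj":30,"iuh":62,"sv":21,"yyi":57}}
After op 4 (remove /ok/miy): {"ok":{"dq":3,"tuw":80},"qo":{"hpj":30,"iuh":62,"sv":21,"yyi":57}}
After op 5 (replace /qo/sv 35): {"ok":{"dq":3,"tuw":80},"qo":{"hpj":30,"iuh":62,"sv":35,"yyi":57}}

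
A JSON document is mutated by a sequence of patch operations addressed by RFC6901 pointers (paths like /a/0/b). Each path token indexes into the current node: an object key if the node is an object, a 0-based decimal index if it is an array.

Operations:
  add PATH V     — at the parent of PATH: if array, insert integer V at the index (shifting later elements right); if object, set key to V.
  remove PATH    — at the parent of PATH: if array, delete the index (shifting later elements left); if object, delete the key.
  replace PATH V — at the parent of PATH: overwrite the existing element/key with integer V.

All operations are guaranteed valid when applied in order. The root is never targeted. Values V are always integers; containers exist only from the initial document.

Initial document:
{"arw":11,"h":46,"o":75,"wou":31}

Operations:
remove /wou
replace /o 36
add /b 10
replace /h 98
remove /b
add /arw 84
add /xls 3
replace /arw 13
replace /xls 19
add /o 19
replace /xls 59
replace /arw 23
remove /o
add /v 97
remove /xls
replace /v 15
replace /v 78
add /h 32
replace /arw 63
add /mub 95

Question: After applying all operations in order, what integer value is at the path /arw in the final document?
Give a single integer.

Answer: 63

Derivation:
After op 1 (remove /wou): {"arw":11,"h":46,"o":75}
After op 2 (replace /o 36): {"arw":11,"h":46,"o":36}
After op 3 (add /b 10): {"arw":11,"b":10,"h":46,"o":36}
After op 4 (replace /h 98): {"arw":11,"b":10,"h":98,"o":36}
After op 5 (remove /b): {"arw":11,"h":98,"o":36}
After op 6 (add /arw 84): {"arw":84,"h":98,"o":36}
After op 7 (add /xls 3): {"arw":84,"h":98,"o":36,"xls":3}
After op 8 (replace /arw 13): {"arw":13,"h":98,"o":36,"xls":3}
After op 9 (replace /xls 19): {"arw":13,"h":98,"o":36,"xls":19}
After op 10 (add /o 19): {"arw":13,"h":98,"o":19,"xls":19}
After op 11 (replace /xls 59): {"arw":13,"h":98,"o":19,"xls":59}
After op 12 (replace /arw 23): {"arw":23,"h":98,"o":19,"xls":59}
After op 13 (remove /o): {"arw":23,"h":98,"xls":59}
After op 14 (add /v 97): {"arw":23,"h":98,"v":97,"xls":59}
After op 15 (remove /xls): {"arw":23,"h":98,"v":97}
After op 16 (replace /v 15): {"arw":23,"h":98,"v":15}
After op 17 (replace /v 78): {"arw":23,"h":98,"v":78}
After op 18 (add /h 32): {"arw":23,"h":32,"v":78}
After op 19 (replace /arw 63): {"arw":63,"h":32,"v":78}
After op 20 (add /mub 95): {"arw":63,"h":32,"mub":95,"v":78}
Value at /arw: 63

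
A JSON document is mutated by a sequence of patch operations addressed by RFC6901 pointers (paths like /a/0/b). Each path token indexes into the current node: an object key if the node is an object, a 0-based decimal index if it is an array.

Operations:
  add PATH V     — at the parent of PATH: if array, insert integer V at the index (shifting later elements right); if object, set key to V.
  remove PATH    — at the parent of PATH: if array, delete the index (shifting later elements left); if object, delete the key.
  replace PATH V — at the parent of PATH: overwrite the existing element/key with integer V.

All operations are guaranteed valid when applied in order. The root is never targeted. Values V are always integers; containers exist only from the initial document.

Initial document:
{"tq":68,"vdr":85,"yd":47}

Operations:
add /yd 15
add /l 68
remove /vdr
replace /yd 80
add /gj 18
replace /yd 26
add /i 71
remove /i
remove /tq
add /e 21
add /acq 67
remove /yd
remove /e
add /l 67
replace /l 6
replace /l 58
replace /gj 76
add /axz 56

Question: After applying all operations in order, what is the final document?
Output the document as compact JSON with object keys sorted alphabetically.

Answer: {"acq":67,"axz":56,"gj":76,"l":58}

Derivation:
After op 1 (add /yd 15): {"tq":68,"vdr":85,"yd":15}
After op 2 (add /l 68): {"l":68,"tq":68,"vdr":85,"yd":15}
After op 3 (remove /vdr): {"l":68,"tq":68,"yd":15}
After op 4 (replace /yd 80): {"l":68,"tq":68,"yd":80}
After op 5 (add /gj 18): {"gj":18,"l":68,"tq":68,"yd":80}
After op 6 (replace /yd 26): {"gj":18,"l":68,"tq":68,"yd":26}
After op 7 (add /i 71): {"gj":18,"i":71,"l":68,"tq":68,"yd":26}
After op 8 (remove /i): {"gj":18,"l":68,"tq":68,"yd":26}
After op 9 (remove /tq): {"gj":18,"l":68,"yd":26}
After op 10 (add /e 21): {"e":21,"gj":18,"l":68,"yd":26}
After op 11 (add /acq 67): {"acq":67,"e":21,"gj":18,"l":68,"yd":26}
After op 12 (remove /yd): {"acq":67,"e":21,"gj":18,"l":68}
After op 13 (remove /e): {"acq":67,"gj":18,"l":68}
After op 14 (add /l 67): {"acq":67,"gj":18,"l":67}
After op 15 (replace /l 6): {"acq":67,"gj":18,"l":6}
After op 16 (replace /l 58): {"acq":67,"gj":18,"l":58}
After op 17 (replace /gj 76): {"acq":67,"gj":76,"l":58}
After op 18 (add /axz 56): {"acq":67,"axz":56,"gj":76,"l":58}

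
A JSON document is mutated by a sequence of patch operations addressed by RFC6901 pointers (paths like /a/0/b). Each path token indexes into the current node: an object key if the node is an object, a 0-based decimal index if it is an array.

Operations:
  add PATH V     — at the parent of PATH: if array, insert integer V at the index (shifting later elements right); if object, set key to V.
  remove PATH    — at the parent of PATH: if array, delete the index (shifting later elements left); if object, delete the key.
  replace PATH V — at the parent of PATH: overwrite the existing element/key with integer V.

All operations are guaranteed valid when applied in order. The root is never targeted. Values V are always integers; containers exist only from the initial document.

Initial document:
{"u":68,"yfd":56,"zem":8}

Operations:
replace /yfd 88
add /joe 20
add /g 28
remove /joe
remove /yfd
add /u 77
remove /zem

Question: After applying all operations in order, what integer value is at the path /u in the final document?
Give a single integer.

Answer: 77

Derivation:
After op 1 (replace /yfd 88): {"u":68,"yfd":88,"zem":8}
After op 2 (add /joe 20): {"joe":20,"u":68,"yfd":88,"zem":8}
After op 3 (add /g 28): {"g":28,"joe":20,"u":68,"yfd":88,"zem":8}
After op 4 (remove /joe): {"g":28,"u":68,"yfd":88,"zem":8}
After op 5 (remove /yfd): {"g":28,"u":68,"zem":8}
After op 6 (add /u 77): {"g":28,"u":77,"zem":8}
After op 7 (remove /zem): {"g":28,"u":77}
Value at /u: 77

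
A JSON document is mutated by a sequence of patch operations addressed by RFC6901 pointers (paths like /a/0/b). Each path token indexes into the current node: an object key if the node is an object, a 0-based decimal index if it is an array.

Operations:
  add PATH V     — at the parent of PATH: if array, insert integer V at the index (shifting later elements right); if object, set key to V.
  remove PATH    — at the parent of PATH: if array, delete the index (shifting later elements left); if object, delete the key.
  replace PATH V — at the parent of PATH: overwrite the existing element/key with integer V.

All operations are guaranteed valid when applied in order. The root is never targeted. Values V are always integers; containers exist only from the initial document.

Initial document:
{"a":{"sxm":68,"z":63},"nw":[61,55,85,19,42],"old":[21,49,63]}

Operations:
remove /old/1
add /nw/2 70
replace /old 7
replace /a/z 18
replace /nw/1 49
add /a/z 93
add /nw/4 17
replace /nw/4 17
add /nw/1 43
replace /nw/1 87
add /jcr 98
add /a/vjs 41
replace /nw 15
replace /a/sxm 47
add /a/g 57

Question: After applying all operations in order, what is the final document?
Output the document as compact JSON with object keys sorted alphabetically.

After op 1 (remove /old/1): {"a":{"sxm":68,"z":63},"nw":[61,55,85,19,42],"old":[21,63]}
After op 2 (add /nw/2 70): {"a":{"sxm":68,"z":63},"nw":[61,55,70,85,19,42],"old":[21,63]}
After op 3 (replace /old 7): {"a":{"sxm":68,"z":63},"nw":[61,55,70,85,19,42],"old":7}
After op 4 (replace /a/z 18): {"a":{"sxm":68,"z":18},"nw":[61,55,70,85,19,42],"old":7}
After op 5 (replace /nw/1 49): {"a":{"sxm":68,"z":18},"nw":[61,49,70,85,19,42],"old":7}
After op 6 (add /a/z 93): {"a":{"sxm":68,"z":93},"nw":[61,49,70,85,19,42],"old":7}
After op 7 (add /nw/4 17): {"a":{"sxm":68,"z":93},"nw":[61,49,70,85,17,19,42],"old":7}
After op 8 (replace /nw/4 17): {"a":{"sxm":68,"z":93},"nw":[61,49,70,85,17,19,42],"old":7}
After op 9 (add /nw/1 43): {"a":{"sxm":68,"z":93},"nw":[61,43,49,70,85,17,19,42],"old":7}
After op 10 (replace /nw/1 87): {"a":{"sxm":68,"z":93},"nw":[61,87,49,70,85,17,19,42],"old":7}
After op 11 (add /jcr 98): {"a":{"sxm":68,"z":93},"jcr":98,"nw":[61,87,49,70,85,17,19,42],"old":7}
After op 12 (add /a/vjs 41): {"a":{"sxm":68,"vjs":41,"z":93},"jcr":98,"nw":[61,87,49,70,85,17,19,42],"old":7}
After op 13 (replace /nw 15): {"a":{"sxm":68,"vjs":41,"z":93},"jcr":98,"nw":15,"old":7}
After op 14 (replace /a/sxm 47): {"a":{"sxm":47,"vjs":41,"z":93},"jcr":98,"nw":15,"old":7}
After op 15 (add /a/g 57): {"a":{"g":57,"sxm":47,"vjs":41,"z":93},"jcr":98,"nw":15,"old":7}

Answer: {"a":{"g":57,"sxm":47,"vjs":41,"z":93},"jcr":98,"nw":15,"old":7}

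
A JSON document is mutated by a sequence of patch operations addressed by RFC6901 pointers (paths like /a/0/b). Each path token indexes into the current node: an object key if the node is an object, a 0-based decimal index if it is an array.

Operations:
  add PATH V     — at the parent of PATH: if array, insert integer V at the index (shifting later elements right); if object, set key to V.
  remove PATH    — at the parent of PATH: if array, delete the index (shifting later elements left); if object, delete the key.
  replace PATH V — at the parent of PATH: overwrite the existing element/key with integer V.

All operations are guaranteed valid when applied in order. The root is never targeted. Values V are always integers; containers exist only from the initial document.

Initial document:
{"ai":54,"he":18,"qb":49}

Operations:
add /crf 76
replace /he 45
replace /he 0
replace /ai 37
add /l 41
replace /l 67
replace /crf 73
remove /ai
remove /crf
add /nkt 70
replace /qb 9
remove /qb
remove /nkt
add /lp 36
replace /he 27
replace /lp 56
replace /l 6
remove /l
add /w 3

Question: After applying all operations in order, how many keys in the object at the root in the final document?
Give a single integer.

After op 1 (add /crf 76): {"ai":54,"crf":76,"he":18,"qb":49}
After op 2 (replace /he 45): {"ai":54,"crf":76,"he":45,"qb":49}
After op 3 (replace /he 0): {"ai":54,"crf":76,"he":0,"qb":49}
After op 4 (replace /ai 37): {"ai":37,"crf":76,"he":0,"qb":49}
After op 5 (add /l 41): {"ai":37,"crf":76,"he":0,"l":41,"qb":49}
After op 6 (replace /l 67): {"ai":37,"crf":76,"he":0,"l":67,"qb":49}
After op 7 (replace /crf 73): {"ai":37,"crf":73,"he":0,"l":67,"qb":49}
After op 8 (remove /ai): {"crf":73,"he":0,"l":67,"qb":49}
After op 9 (remove /crf): {"he":0,"l":67,"qb":49}
After op 10 (add /nkt 70): {"he":0,"l":67,"nkt":70,"qb":49}
After op 11 (replace /qb 9): {"he":0,"l":67,"nkt":70,"qb":9}
After op 12 (remove /qb): {"he":0,"l":67,"nkt":70}
After op 13 (remove /nkt): {"he":0,"l":67}
After op 14 (add /lp 36): {"he":0,"l":67,"lp":36}
After op 15 (replace /he 27): {"he":27,"l":67,"lp":36}
After op 16 (replace /lp 56): {"he":27,"l":67,"lp":56}
After op 17 (replace /l 6): {"he":27,"l":6,"lp":56}
After op 18 (remove /l): {"he":27,"lp":56}
After op 19 (add /w 3): {"he":27,"lp":56,"w":3}
Size at the root: 3

Answer: 3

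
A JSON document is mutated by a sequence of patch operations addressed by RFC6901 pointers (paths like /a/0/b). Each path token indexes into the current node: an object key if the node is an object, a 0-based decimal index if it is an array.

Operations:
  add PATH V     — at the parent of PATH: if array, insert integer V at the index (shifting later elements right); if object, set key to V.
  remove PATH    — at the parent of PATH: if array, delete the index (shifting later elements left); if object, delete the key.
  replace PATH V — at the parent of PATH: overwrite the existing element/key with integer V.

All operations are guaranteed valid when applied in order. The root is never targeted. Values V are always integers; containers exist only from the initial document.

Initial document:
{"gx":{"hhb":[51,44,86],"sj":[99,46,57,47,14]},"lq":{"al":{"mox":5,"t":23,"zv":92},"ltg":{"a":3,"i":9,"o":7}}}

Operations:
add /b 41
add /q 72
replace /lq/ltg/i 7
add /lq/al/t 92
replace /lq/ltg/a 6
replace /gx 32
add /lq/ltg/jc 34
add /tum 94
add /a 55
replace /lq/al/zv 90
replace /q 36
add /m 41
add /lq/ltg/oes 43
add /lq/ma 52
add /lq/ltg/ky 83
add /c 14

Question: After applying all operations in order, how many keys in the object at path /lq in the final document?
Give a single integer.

After op 1 (add /b 41): {"b":41,"gx":{"hhb":[51,44,86],"sj":[99,46,57,47,14]},"lq":{"al":{"mox":5,"t":23,"zv":92},"ltg":{"a":3,"i":9,"o":7}}}
After op 2 (add /q 72): {"b":41,"gx":{"hhb":[51,44,86],"sj":[99,46,57,47,14]},"lq":{"al":{"mox":5,"t":23,"zv":92},"ltg":{"a":3,"i":9,"o":7}},"q":72}
After op 3 (replace /lq/ltg/i 7): {"b":41,"gx":{"hhb":[51,44,86],"sj":[99,46,57,47,14]},"lq":{"al":{"mox":5,"t":23,"zv":92},"ltg":{"a":3,"i":7,"o":7}},"q":72}
After op 4 (add /lq/al/t 92): {"b":41,"gx":{"hhb":[51,44,86],"sj":[99,46,57,47,14]},"lq":{"al":{"mox":5,"t":92,"zv":92},"ltg":{"a":3,"i":7,"o":7}},"q":72}
After op 5 (replace /lq/ltg/a 6): {"b":41,"gx":{"hhb":[51,44,86],"sj":[99,46,57,47,14]},"lq":{"al":{"mox":5,"t":92,"zv":92},"ltg":{"a":6,"i":7,"o":7}},"q":72}
After op 6 (replace /gx 32): {"b":41,"gx":32,"lq":{"al":{"mox":5,"t":92,"zv":92},"ltg":{"a":6,"i":7,"o":7}},"q":72}
After op 7 (add /lq/ltg/jc 34): {"b":41,"gx":32,"lq":{"al":{"mox":5,"t":92,"zv":92},"ltg":{"a":6,"i":7,"jc":34,"o":7}},"q":72}
After op 8 (add /tum 94): {"b":41,"gx":32,"lq":{"al":{"mox":5,"t":92,"zv":92},"ltg":{"a":6,"i":7,"jc":34,"o":7}},"q":72,"tum":94}
After op 9 (add /a 55): {"a":55,"b":41,"gx":32,"lq":{"al":{"mox":5,"t":92,"zv":92},"ltg":{"a":6,"i":7,"jc":34,"o":7}},"q":72,"tum":94}
After op 10 (replace /lq/al/zv 90): {"a":55,"b":41,"gx":32,"lq":{"al":{"mox":5,"t":92,"zv":90},"ltg":{"a":6,"i":7,"jc":34,"o":7}},"q":72,"tum":94}
After op 11 (replace /q 36): {"a":55,"b":41,"gx":32,"lq":{"al":{"mox":5,"t":92,"zv":90},"ltg":{"a":6,"i":7,"jc":34,"o":7}},"q":36,"tum":94}
After op 12 (add /m 41): {"a":55,"b":41,"gx":32,"lq":{"al":{"mox":5,"t":92,"zv":90},"ltg":{"a":6,"i":7,"jc":34,"o":7}},"m":41,"q":36,"tum":94}
After op 13 (add /lq/ltg/oes 43): {"a":55,"b":41,"gx":32,"lq":{"al":{"mox":5,"t":92,"zv":90},"ltg":{"a":6,"i":7,"jc":34,"o":7,"oes":43}},"m":41,"q":36,"tum":94}
After op 14 (add /lq/ma 52): {"a":55,"b":41,"gx":32,"lq":{"al":{"mox":5,"t":92,"zv":90},"ltg":{"a":6,"i":7,"jc":34,"o":7,"oes":43},"ma":52},"m":41,"q":36,"tum":94}
After op 15 (add /lq/ltg/ky 83): {"a":55,"b":41,"gx":32,"lq":{"al":{"mox":5,"t":92,"zv":90},"ltg":{"a":6,"i":7,"jc":34,"ky":83,"o":7,"oes":43},"ma":52},"m":41,"q":36,"tum":94}
After op 16 (add /c 14): {"a":55,"b":41,"c":14,"gx":32,"lq":{"al":{"mox":5,"t":92,"zv":90},"ltg":{"a":6,"i":7,"jc":34,"ky":83,"o":7,"oes":43},"ma":52},"m":41,"q":36,"tum":94}
Size at path /lq: 3

Answer: 3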